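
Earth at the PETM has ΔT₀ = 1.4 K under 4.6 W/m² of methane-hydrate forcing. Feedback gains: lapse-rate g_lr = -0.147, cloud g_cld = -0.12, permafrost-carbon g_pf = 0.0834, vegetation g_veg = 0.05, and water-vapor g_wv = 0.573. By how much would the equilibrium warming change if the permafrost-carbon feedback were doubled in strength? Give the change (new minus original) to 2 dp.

0.44 K

Original: g = 0.4394, ΔT = 1.4/(1−0.4394) = 2.4973 K.
With doubled permafrost-carbon: g' = 0.5228, ΔT' = 1.4/(1−0.5228) = 2.9338 K.
Change = 2.9338 − 2.4973 = 0.44 K.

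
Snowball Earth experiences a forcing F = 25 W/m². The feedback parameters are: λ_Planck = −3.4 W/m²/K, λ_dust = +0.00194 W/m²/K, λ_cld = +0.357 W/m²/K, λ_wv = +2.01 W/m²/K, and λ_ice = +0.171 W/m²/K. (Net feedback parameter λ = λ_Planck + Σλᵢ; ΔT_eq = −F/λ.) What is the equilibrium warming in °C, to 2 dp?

29.07 °C

Net feedback parameter λ = (−3.4) + (+0.00194) + (+0.357) + (+2.01) + (+0.171) = -0.86006 W/m²/K.
ΔT = −F/λ = −25/(-0.86006) = 29.07 °C.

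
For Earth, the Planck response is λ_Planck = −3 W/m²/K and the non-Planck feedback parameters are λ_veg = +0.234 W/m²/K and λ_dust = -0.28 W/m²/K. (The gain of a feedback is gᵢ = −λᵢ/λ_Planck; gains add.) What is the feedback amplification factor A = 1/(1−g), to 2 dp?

0.98

Convert to gains: g_veg = 0.234/3 = 0.078; g_dust = -0.28/3 = -0.09333.
Total gain g = -0.01533.
A = 1/(1 + 0.01533) = 0.98.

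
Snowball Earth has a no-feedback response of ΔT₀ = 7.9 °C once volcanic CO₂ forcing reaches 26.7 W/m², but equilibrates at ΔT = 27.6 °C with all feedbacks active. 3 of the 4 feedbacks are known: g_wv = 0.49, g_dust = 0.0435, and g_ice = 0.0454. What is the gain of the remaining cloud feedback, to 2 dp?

0.13

Amplification A = ΔT/ΔT₀ = 27.6/7.9 = 3.494.
Total gain g = 1 − 1/A = 1 − 1/3.494 = 0.7138.
Known gains sum to 0.49 + 0.0435 + 0.0454 = 0.5789.
g_cld = 0.7138 − 0.5789 = 0.13.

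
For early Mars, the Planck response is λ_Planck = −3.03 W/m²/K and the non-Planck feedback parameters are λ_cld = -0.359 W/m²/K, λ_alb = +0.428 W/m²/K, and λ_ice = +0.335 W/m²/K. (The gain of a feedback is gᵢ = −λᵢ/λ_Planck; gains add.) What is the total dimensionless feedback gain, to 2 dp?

0.13

Convert to gains: g_cld = -0.359/3.03 = -0.1185; g_alb = 0.428/3.03 = 0.1413; g_ice = 0.335/3.03 = 0.1106.
Total gain g = 0.1334.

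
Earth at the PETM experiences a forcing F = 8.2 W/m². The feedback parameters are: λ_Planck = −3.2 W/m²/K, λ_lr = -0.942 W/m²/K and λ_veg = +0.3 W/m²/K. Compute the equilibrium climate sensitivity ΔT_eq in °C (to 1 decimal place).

Net feedback parameter λ = (−3.2) + (-0.942) + (+0.3) = -3.842 W/m²/K.
ΔT = −F/λ = −8.2/(-3.842) = 2.1 °C.

2.1 °C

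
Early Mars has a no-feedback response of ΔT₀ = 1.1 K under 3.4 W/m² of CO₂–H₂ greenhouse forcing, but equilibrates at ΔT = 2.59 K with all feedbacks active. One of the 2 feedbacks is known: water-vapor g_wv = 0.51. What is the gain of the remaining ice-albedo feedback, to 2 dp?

Amplification A = ΔT/ΔT₀ = 2.59/1.1 = 2.355.
Total gain g = 1 − 1/A = 1 − 1/2.355 = 0.5754.
The known gain is 0.51.
g_ice = 0.5754 − 0.51 = 0.07.

0.07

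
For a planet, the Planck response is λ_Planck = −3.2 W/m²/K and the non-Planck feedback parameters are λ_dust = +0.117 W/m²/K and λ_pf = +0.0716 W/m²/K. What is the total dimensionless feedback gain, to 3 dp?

Convert to gains: g_dust = 0.117/3.2 = 0.03656; g_pf = 0.0716/3.2 = 0.02237.
Total gain g = 0.05893.

0.059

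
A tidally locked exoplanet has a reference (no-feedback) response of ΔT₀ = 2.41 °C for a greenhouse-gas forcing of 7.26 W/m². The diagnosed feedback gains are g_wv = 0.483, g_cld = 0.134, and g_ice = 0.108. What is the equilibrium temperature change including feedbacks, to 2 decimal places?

8.76 °C

Total gain g = 0.483 + 0.134 + 0.108 = 0.725.
Amplification A = 1/(1 − 0.725) = 3.636.
ΔT = 2.41 × 3.636 = 8.76 °C.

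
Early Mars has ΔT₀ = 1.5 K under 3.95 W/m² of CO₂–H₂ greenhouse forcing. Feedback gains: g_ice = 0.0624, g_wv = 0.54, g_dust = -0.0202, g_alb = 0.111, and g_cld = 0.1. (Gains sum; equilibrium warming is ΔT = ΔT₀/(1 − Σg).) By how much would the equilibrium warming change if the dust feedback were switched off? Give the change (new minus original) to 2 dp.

0.79 K

Original: g = 0.7932, ΔT = 1.5/(1−0.7932) = 7.2534 K.
Without dust: g' = 0.8134, ΔT' = 1.5/(1−0.8134) = 8.0386 K.
Change = 8.0386 − 7.2534 = 0.79 K.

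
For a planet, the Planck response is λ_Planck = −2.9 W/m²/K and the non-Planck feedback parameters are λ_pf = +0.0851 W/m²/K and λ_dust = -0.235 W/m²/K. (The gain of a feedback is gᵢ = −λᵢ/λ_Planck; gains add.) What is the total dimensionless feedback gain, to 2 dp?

Convert to gains: g_pf = 0.0851/2.9 = 0.02934; g_dust = -0.235/2.9 = -0.08103.
Total gain g = -0.05169.

-0.05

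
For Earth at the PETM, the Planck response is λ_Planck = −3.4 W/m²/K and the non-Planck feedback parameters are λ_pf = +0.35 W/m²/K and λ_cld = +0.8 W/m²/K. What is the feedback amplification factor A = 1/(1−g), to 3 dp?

Convert to gains: g_pf = 0.35/3.4 = 0.1029; g_cld = 0.8/3.4 = 0.2353.
Total gain g = 0.3382.
A = 1/(1 − 0.3382) = 1.511.

1.511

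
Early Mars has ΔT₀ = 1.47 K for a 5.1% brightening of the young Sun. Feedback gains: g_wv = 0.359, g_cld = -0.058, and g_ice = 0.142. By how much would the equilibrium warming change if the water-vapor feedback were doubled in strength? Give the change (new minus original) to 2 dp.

4.79 K

Original: g = 0.443, ΔT = 1.47/(1−0.443) = 2.6391 K.
With doubled water-vapor: g' = 0.802, ΔT' = 1.47/(1−0.802) = 7.4242 K.
Change = 7.4242 − 2.6391 = 4.79 K.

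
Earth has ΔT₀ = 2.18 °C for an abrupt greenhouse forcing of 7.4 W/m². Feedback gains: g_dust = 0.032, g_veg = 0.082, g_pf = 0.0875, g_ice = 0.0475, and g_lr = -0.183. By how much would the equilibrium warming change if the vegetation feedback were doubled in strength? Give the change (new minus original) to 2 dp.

0.22 °C

Original: g = 0.066, ΔT = 2.18/(1−0.066) = 2.3340 °C.
With doubled vegetation: g' = 0.148, ΔT' = 2.18/(1−0.148) = 2.5587 °C.
Change = 2.5587 − 2.3340 = 0.22 °C.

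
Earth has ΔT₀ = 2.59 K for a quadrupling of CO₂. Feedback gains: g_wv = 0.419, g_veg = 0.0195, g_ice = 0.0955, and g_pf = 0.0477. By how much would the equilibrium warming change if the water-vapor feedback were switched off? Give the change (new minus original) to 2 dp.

-3.10 K

Original: g = 0.5817, ΔT = 2.59/(1−0.5817) = 6.1917 K.
Without water-vapor: g' = 0.1627, ΔT' = 2.59/(1−0.1627) = 3.0933 K.
Change = 3.0933 − 6.1917 = -3.10 K.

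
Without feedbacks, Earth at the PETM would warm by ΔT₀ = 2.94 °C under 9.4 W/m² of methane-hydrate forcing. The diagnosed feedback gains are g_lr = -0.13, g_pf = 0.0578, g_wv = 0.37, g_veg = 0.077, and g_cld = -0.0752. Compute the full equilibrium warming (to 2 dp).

Total gain g = -0.13 + 0.0578 + 0.37 + 0.077 − 0.0752 = 0.2996.
Amplification A = 1/(1 − 0.2996) = 1.428.
ΔT = 2.94 × 1.428 = 4.20 °C.

4.20 °C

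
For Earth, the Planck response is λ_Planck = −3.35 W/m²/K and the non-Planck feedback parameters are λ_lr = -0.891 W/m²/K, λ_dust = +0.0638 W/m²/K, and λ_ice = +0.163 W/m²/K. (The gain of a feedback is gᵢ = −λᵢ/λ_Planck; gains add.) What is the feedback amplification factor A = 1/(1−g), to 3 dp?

Convert to gains: g_lr = -0.891/3.35 = -0.266; g_dust = 0.0638/3.35 = 0.01904; g_ice = 0.163/3.35 = 0.04866.
Total gain g = -0.1983.
A = 1/(1 + 0.1983) = 0.835.

0.835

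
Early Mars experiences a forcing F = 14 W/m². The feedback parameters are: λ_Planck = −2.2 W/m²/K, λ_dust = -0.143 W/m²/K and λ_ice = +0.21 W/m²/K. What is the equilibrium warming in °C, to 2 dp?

6.56 °C

Net feedback parameter λ = (−2.2) + (-0.143) + (+0.21) = -2.133 W/m²/K.
ΔT = −F/λ = −14/(-2.133) = 6.56 °C.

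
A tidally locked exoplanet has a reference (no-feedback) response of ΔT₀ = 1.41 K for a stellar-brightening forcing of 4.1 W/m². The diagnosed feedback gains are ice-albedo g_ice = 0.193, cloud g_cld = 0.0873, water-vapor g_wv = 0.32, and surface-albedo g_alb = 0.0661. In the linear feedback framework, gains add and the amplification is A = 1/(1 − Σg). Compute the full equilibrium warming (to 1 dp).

4.2 K

Total gain g = 0.193 + 0.0873 + 0.32 + 0.0661 = 0.6664.
Amplification A = 1/(1 − 0.6664) = 2.998.
ΔT = 1.41 × 2.998 = 4.2 K.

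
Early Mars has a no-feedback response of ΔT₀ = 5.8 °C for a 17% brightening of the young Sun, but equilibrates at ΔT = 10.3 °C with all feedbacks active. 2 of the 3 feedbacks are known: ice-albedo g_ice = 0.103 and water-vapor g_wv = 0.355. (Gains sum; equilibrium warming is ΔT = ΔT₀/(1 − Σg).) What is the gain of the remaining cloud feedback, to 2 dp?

-0.02

Amplification A = ΔT/ΔT₀ = 10.3/5.8 = 1.776.
Total gain g = 1 − 1/A = 1 − 1/1.776 = 0.4369.
Known gains sum to 0.103 + 0.355 = 0.458.
g_cld = 0.4369 − 0.458 = -0.02.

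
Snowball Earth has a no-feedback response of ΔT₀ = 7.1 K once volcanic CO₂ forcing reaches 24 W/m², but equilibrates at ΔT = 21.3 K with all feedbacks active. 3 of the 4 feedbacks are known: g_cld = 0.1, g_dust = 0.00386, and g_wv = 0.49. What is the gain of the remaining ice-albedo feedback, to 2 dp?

0.07

Amplification A = ΔT/ΔT₀ = 21.3/7.1 = 3.
Total gain g = 1 − 1/A = 1 − 1/3 = 0.6667.
Known gains sum to 0.1 + 0.00386 + 0.49 = 0.59386.
g_ice = 0.6667 − 0.59386 = 0.07.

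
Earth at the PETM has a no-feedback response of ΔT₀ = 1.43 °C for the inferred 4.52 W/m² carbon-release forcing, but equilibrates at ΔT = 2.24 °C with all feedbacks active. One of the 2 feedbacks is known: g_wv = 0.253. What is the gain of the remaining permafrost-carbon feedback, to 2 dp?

Amplification A = ΔT/ΔT₀ = 2.24/1.43 = 1.566.
Total gain g = 1 − 1/A = 1 − 1/1.566 = 0.3614.
The known gain is 0.253.
g_pf = 0.3614 − 0.253 = 0.11.

0.11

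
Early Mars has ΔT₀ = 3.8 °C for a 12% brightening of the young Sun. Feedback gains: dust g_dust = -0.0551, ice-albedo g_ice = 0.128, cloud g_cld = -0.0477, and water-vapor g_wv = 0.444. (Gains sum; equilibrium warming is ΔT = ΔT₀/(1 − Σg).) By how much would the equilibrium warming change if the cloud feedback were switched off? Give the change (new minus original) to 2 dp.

Original: g = 0.4692, ΔT = 3.8/(1−0.4692) = 7.1590 °C.
Without cloud: g' = 0.5169, ΔT' = 3.8/(1−0.5169) = 7.8659 °C.
Change = 7.8659 − 7.1590 = 0.71 °C.

0.71 °C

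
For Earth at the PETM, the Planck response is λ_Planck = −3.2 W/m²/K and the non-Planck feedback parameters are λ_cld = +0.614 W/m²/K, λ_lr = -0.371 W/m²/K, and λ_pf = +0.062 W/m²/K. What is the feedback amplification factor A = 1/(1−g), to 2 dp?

Convert to gains: g_cld = 0.614/3.2 = 0.1919; g_lr = -0.371/3.2 = -0.1159; g_pf = 0.062/3.2 = 0.01937.
Total gain g = 0.09537.
A = 1/(1 − 0.09537) = 1.11.

1.11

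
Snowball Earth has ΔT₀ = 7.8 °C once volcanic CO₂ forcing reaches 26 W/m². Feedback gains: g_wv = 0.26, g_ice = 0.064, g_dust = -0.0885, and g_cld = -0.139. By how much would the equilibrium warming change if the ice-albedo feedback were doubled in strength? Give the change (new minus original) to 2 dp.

0.66 °C

Original: g = 0.0965, ΔT = 7.8/(1−0.0965) = 8.6331 °C.
With doubled ice-albedo: g' = 0.1605, ΔT' = 7.8/(1−0.1605) = 9.2912 °C.
Change = 9.2912 − 8.6331 = 0.66 °C.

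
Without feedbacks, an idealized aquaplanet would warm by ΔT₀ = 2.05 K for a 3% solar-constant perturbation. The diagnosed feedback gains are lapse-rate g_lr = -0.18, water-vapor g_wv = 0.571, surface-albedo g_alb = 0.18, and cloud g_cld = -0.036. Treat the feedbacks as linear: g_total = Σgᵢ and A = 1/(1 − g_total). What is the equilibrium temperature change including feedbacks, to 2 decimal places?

Total gain g = -0.18 + 0.571 + 0.18 − 0.036 = 0.535.
Amplification A = 1/(1 − 0.535) = 2.151.
ΔT = 2.05 × 2.151 = 4.41 K.

4.41 K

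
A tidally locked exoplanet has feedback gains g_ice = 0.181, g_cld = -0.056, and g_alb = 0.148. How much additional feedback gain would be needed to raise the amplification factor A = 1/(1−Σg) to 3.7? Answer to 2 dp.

Current total gain = 0.273.
Target gain for A = 3.7: g* = 1 − 1/3.7 = 0.7297.
Additional gain needed = 0.7297 − 0.273 = 0.46.

0.46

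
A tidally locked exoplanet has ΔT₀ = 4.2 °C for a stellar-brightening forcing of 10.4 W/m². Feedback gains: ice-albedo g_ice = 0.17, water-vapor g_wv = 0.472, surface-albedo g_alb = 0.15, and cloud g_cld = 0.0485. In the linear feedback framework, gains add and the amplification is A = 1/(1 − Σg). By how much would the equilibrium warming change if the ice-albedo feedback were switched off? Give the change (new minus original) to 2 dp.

Original: g = 0.8405, ΔT = 4.2/(1−0.8405) = 26.3323 °C.
Without ice-albedo: g' = 0.6705, ΔT' = 4.2/(1−0.6705) = 12.7466 °C.
Change = 12.7466 − 26.3323 = -13.59 °C.

-13.59 °C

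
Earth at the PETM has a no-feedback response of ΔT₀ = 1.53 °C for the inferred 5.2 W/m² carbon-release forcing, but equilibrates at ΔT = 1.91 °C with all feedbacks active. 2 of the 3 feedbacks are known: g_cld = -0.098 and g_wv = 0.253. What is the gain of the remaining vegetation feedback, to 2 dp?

Amplification A = ΔT/ΔT₀ = 1.91/1.53 = 1.248.
Total gain g = 1 − 1/A = 1 − 1/1.248 = 0.1987.
Known gains sum to -0.098 + 0.253 = 0.155.
g_veg = 0.1987 − 0.155 = 0.04.

0.04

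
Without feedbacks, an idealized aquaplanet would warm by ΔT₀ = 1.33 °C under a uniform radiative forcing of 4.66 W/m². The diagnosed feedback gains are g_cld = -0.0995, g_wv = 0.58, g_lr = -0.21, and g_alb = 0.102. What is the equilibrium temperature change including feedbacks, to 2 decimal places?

2.12 °C

Total gain g = -0.0995 + 0.58 − 0.21 + 0.102 = 0.3725.
Amplification A = 1/(1 − 0.3725) = 1.594.
ΔT = 1.33 × 1.594 = 2.12 °C.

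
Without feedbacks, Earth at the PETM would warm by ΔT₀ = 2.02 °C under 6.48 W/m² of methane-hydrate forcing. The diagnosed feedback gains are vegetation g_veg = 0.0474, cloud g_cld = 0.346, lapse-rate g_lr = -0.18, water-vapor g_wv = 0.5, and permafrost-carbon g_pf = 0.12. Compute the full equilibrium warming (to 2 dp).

12.12 °C

Total gain g = 0.0474 + 0.346 − 0.18 + 0.5 + 0.12 = 0.8334.
Amplification A = 1/(1 − 0.8334) = 6.002.
ΔT = 2.02 × 6.002 = 12.12 °C.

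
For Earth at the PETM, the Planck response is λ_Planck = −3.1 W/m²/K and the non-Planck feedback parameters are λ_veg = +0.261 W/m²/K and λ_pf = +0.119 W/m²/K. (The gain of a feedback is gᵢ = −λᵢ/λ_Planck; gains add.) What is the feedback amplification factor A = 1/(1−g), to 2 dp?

1.14

Convert to gains: g_veg = 0.261/3.1 = 0.08419; g_pf = 0.119/3.1 = 0.03839.
Total gain g = 0.12258.
A = 1/(1 − 0.12258) = 1.14.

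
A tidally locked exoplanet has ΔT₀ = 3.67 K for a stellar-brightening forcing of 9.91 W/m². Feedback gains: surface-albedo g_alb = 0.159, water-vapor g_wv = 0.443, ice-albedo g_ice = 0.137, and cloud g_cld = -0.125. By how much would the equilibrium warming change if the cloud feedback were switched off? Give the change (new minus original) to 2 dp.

Original: g = 0.614, ΔT = 3.67/(1−0.614) = 9.5078 K.
Without cloud: g' = 0.739, ΔT' = 3.67/(1−0.739) = 14.0613 K.
Change = 14.0613 − 9.5078 = 4.55 K.

4.55 K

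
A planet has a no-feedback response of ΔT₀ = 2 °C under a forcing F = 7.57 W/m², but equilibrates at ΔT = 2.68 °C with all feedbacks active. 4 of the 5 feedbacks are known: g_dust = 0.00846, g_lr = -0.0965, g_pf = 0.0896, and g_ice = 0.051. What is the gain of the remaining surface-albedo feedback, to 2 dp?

0.20

Amplification A = ΔT/ΔT₀ = 2.68/2 = 1.34.
Total gain g = 1 − 1/A = 1 − 1/1.34 = 0.2537.
Known gains sum to 0.00846 − 0.0965 + 0.0896 + 0.051 = 0.05256.
g_alb = 0.2537 − 0.05256 = 0.20.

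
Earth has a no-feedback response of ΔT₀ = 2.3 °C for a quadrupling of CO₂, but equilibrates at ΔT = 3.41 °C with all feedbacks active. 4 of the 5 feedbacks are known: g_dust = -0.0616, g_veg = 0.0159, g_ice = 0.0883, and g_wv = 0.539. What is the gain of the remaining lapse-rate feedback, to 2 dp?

Amplification A = ΔT/ΔT₀ = 3.41/2.3 = 1.483.
Total gain g = 1 − 1/A = 1 − 1/1.483 = 0.3257.
Known gains sum to -0.0616 + 0.0159 + 0.0883 + 0.539 = 0.5816.
g_lr = 0.3257 − 0.5816 = -0.26.

-0.26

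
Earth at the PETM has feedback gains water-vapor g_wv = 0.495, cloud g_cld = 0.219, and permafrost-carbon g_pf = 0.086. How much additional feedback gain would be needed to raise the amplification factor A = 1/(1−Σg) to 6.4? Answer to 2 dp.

0.04

Current total gain = 0.8.
Target gain for A = 6.4: g* = 1 − 1/6.4 = 0.8438.
Additional gain needed = 0.8438 − 0.8 = 0.04.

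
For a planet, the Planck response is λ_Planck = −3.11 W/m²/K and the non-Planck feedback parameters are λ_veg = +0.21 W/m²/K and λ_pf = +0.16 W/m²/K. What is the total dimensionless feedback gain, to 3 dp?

0.119

Convert to gains: g_veg = 0.21/3.11 = 0.06752; g_pf = 0.16/3.11 = 0.05145.
Total gain g = 0.11897.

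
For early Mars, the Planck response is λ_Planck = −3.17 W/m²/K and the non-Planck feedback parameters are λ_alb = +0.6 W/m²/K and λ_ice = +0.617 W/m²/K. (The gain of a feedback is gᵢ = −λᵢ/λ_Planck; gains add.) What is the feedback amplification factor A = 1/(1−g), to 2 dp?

1.62

Convert to gains: g_alb = 0.6/3.17 = 0.1893; g_ice = 0.617/3.17 = 0.1946.
Total gain g = 0.3839.
A = 1/(1 − 0.3839) = 1.62.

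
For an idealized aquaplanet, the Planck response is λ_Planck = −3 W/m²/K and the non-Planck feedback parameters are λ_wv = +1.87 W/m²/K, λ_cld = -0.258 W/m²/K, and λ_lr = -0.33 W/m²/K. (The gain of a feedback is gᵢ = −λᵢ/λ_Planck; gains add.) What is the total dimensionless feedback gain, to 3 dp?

0.427

Convert to gains: g_wv = 1.87/3 = 0.6233; g_cld = -0.258/3 = -0.086; g_lr = -0.33/3 = -0.11.
Total gain g = 0.4273.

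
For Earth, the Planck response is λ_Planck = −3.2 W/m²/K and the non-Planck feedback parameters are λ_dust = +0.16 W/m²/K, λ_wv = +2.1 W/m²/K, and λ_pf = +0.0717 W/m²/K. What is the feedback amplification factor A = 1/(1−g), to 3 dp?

Convert to gains: g_dust = 0.16/3.2 = 0.05; g_wv = 2.1/3.2 = 0.6562; g_pf = 0.0717/3.2 = 0.02241.
Total gain g = 0.72861.
A = 1/(1 − 0.72861) = 3.685.

3.685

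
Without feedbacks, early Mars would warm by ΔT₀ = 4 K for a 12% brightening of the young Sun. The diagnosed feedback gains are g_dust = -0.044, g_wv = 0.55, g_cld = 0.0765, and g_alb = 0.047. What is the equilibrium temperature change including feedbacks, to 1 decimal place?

Total gain g = -0.044 + 0.55 + 0.0765 + 0.047 = 0.6295.
Amplification A = 1/(1 − 0.6295) = 2.699.
ΔT = 4 × 2.699 = 10.8 K.

10.8 K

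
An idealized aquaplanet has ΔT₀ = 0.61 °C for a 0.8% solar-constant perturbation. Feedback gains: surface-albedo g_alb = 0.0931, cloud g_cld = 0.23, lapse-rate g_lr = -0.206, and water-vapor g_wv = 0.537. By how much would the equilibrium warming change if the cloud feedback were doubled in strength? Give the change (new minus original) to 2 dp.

3.50 °C

Original: g = 0.6541, ΔT = 0.61/(1−0.6541) = 1.7635 °C.
With doubled cloud: g' = 0.8841, ΔT' = 0.61/(1−0.8841) = 5.2632 °C.
Change = 5.2632 − 1.7635 = 3.50 °C.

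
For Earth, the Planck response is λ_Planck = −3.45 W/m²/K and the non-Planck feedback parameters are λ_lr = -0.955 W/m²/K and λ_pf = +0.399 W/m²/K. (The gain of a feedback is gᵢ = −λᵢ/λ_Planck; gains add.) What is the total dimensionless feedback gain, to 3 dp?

-0.161

Convert to gains: g_lr = -0.955/3.45 = -0.2768; g_pf = 0.399/3.45 = 0.1157.
Total gain g = -0.1611.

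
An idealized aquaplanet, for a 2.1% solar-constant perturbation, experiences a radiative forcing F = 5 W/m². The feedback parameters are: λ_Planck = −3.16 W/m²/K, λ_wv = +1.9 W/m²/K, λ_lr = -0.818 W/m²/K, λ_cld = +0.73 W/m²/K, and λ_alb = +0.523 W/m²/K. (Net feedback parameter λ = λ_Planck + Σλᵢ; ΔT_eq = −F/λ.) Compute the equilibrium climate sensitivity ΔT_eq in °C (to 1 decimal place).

Net feedback parameter λ = (−3.16) + (+1.9) + (-0.818) + (+0.73) + (+0.523) = -0.825 W/m²/K.
ΔT = −F/λ = −5/(-0.825) = 6.1 °C.

6.1 °C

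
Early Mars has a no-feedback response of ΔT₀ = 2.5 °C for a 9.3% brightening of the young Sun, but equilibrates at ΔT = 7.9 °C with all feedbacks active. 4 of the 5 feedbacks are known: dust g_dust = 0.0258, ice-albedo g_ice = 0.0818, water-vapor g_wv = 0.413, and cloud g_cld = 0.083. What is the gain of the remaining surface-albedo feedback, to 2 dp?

0.08

Amplification A = ΔT/ΔT₀ = 7.9/2.5 = 3.16.
Total gain g = 1 − 1/A = 1 − 1/3.16 = 0.6835.
Known gains sum to 0.0258 + 0.0818 + 0.413 + 0.083 = 0.6036.
g_alb = 0.6835 − 0.6036 = 0.08.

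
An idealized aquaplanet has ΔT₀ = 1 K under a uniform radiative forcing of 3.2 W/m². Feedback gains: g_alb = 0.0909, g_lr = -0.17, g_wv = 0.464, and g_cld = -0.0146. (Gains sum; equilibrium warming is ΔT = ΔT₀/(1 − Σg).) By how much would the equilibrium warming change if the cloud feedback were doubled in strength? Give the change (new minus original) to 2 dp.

-0.04 K

Original: g = 0.3703, ΔT = 1/(1−0.3703) = 1.5881 K.
With doubled cloud: g' = 0.3557, ΔT' = 1/(1−0.3557) = 1.5521 K.
Change = 1.5521 − 1.5881 = -0.04 K.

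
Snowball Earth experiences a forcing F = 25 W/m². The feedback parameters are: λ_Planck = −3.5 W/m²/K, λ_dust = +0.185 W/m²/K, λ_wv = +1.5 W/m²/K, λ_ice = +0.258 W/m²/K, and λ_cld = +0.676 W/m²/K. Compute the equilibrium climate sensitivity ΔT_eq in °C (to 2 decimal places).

28.38 °C

Net feedback parameter λ = (−3.5) + (+0.185) + (+1.5) + (+0.258) + (+0.676) = -0.881 W/m²/K.
ΔT = −F/λ = −25/(-0.881) = 28.38 °C.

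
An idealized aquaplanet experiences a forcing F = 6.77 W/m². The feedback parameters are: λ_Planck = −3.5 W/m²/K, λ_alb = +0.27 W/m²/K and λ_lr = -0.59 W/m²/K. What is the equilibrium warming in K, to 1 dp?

Net feedback parameter λ = (−3.5) + (+0.27) + (-0.59) = -3.82 W/m²/K.
ΔT = −F/λ = −6.77/(-3.82) = 1.8 K.

1.8 K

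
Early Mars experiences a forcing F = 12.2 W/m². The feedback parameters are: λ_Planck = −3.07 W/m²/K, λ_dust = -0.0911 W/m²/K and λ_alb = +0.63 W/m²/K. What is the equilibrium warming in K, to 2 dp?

Net feedback parameter λ = (−3.07) + (-0.0911) + (+0.63) = -2.5311 W/m²/K.
ΔT = −F/λ = −12.2/(-2.5311) = 4.82 K.

4.82 K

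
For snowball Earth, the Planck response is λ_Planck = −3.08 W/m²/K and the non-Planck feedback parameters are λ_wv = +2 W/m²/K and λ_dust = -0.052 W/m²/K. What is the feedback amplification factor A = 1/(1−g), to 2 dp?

2.72

Convert to gains: g_wv = 2/3.08 = 0.6494; g_dust = -0.052/3.08 = -0.01688.
Total gain g = 0.63252.
A = 1/(1 − 0.63252) = 2.72.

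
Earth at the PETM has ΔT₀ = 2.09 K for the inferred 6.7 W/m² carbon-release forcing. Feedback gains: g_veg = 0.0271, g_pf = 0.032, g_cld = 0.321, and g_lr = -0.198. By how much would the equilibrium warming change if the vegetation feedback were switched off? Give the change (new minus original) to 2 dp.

-0.08 K

Original: g = 0.1821, ΔT = 2.09/(1−0.1821) = 2.5553 K.
Without vegetation: g' = 0.155, ΔT' = 2.09/(1−0.155) = 2.4734 K.
Change = 2.4734 − 2.5553 = -0.08 K.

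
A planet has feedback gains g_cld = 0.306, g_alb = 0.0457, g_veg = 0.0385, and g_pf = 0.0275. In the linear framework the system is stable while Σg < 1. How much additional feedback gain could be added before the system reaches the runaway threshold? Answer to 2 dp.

Current total gain = 0.306 + 0.0457 + 0.0385 + 0.0275 = 0.4177.
Margin to runaway = 1 − 0.4177 = 0.58.

0.58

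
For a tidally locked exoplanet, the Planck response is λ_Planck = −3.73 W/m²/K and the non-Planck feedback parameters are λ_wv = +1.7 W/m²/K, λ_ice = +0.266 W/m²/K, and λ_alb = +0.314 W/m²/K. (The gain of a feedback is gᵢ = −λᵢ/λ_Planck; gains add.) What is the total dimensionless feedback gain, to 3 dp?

Convert to gains: g_wv = 1.7/3.73 = 0.4558; g_ice = 0.266/3.73 = 0.07131; g_alb = 0.314/3.73 = 0.08418.
Total gain g = 0.61129.

0.611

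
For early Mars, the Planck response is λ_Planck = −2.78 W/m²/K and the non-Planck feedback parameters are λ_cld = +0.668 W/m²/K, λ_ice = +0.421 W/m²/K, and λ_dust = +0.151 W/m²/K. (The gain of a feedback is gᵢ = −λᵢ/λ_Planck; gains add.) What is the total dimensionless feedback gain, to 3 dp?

0.446

Convert to gains: g_cld = 0.668/2.78 = 0.2403; g_ice = 0.421/2.78 = 0.1514; g_dust = 0.151/2.78 = 0.05432.
Total gain g = 0.44602.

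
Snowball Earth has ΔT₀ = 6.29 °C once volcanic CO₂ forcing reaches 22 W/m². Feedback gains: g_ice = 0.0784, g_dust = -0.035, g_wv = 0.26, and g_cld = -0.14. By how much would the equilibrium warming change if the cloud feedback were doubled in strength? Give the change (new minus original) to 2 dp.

-1.08 °C

Original: g = 0.1634, ΔT = 6.29/(1−0.1634) = 7.5185 °C.
With doubled cloud: g' = 0.0234, ΔT' = 6.29/(1−0.0234) = 6.4407 °C.
Change = 6.4407 − 7.5185 = -1.08 °C.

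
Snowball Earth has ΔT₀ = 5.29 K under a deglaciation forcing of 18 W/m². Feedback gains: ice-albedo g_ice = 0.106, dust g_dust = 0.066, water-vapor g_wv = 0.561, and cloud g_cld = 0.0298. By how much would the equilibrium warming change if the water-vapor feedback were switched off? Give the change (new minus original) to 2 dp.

-15.67 K

Original: g = 0.7628, ΔT = 5.29/(1−0.7628) = 22.3019 K.
Without water-vapor: g' = 0.2018, ΔT' = 5.29/(1−0.2018) = 6.6274 K.
Change = 6.6274 − 22.3019 = -15.67 K.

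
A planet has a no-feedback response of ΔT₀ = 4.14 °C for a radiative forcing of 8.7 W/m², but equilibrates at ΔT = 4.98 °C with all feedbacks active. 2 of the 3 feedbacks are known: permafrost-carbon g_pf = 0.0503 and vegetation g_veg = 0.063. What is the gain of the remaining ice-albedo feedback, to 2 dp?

Amplification A = ΔT/ΔT₀ = 4.98/4.14 = 1.203.
Total gain g = 1 − 1/A = 1 − 1/1.203 = 0.1687.
Known gains sum to 0.0503 + 0.063 = 0.1133.
g_ice = 0.1687 − 0.1133 = 0.06.

0.06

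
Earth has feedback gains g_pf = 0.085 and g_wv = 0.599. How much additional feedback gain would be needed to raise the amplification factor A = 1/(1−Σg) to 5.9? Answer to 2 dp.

0.15

Current total gain = 0.684.
Target gain for A = 5.9: g* = 1 − 1/5.9 = 0.8305.
Additional gain needed = 0.8305 − 0.684 = 0.15.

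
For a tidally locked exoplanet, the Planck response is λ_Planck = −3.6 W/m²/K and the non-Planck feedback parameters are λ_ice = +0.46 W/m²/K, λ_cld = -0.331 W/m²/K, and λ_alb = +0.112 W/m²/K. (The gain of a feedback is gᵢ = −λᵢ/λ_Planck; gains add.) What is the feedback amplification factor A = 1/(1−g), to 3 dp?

Convert to gains: g_ice = 0.46/3.6 = 0.1278; g_cld = -0.331/3.6 = -0.09194; g_alb = 0.112/3.6 = 0.03111.
Total gain g = 0.06697.
A = 1/(1 − 0.06697) = 1.072.

1.072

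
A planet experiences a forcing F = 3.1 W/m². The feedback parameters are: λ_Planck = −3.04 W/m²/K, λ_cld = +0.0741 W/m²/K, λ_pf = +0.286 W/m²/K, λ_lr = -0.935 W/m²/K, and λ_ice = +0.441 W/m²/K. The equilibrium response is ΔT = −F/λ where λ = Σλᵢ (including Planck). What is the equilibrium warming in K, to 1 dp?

1.0 K

Net feedback parameter λ = (−3.04) + (+0.0741) + (+0.286) + (-0.935) + (+0.441) = -3.1739 W/m²/K.
ΔT = −F/λ = −3.1/(-3.1739) = 1.0 K.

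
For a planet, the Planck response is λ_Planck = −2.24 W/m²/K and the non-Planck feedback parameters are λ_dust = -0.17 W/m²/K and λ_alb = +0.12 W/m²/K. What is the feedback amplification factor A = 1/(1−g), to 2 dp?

Convert to gains: g_dust = -0.17/2.24 = -0.07589; g_alb = 0.12/2.24 = 0.05357.
Total gain g = -0.02232.
A = 1/(1 + 0.02232) = 0.98.

0.98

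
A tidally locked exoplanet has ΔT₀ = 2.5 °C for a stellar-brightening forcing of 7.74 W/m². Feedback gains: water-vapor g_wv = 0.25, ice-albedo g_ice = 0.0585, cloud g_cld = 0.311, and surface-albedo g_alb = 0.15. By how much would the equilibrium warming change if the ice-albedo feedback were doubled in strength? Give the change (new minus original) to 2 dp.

Original: g = 0.7695, ΔT = 2.5/(1−0.7695) = 10.8460 °C.
With doubled ice-albedo: g' = 0.828, ΔT' = 2.5/(1−0.828) = 14.5349 °C.
Change = 14.5349 − 10.8460 = 3.69 °C.

3.69 °C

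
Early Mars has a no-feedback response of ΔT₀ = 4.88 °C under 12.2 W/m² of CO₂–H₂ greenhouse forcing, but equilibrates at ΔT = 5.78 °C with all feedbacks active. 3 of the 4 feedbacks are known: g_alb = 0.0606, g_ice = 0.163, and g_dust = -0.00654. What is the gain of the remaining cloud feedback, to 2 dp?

Amplification A = ΔT/ΔT₀ = 5.78/4.88 = 1.184.
Total gain g = 1 − 1/A = 1 − 1/1.184 = 0.1554.
Known gains sum to 0.0606 + 0.163 − 0.00654 = 0.21706.
g_cld = 0.1554 − 0.21706 = -0.06.

-0.06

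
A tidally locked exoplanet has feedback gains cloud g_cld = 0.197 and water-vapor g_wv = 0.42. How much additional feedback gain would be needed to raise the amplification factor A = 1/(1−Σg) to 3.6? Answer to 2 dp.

0.11

Current total gain = 0.617.
Target gain for A = 3.6: g* = 1 − 1/3.6 = 0.7222.
Additional gain needed = 0.7222 − 0.617 = 0.11.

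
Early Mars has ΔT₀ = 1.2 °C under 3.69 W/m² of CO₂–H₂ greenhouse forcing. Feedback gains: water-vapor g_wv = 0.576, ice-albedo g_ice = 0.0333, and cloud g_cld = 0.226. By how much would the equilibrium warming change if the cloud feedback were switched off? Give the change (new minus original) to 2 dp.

Original: g = 0.8353, ΔT = 1.2/(1−0.8353) = 7.2860 °C.
Without cloud: g' = 0.6093, ΔT' = 1.2/(1−0.6093) = 3.0714 °C.
Change = 3.0714 − 7.2860 = -4.21 °C.

-4.21 °C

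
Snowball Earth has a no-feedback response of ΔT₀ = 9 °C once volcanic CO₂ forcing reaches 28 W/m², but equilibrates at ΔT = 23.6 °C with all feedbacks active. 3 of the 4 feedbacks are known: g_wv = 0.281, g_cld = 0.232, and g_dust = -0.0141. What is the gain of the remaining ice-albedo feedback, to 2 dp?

0.12

Amplification A = ΔT/ΔT₀ = 23.6/9 = 2.622.
Total gain g = 1 − 1/A = 1 − 1/2.622 = 0.6186.
Known gains sum to 0.281 + 0.232 − 0.0141 = 0.4989.
g_ice = 0.6186 − 0.4989 = 0.12.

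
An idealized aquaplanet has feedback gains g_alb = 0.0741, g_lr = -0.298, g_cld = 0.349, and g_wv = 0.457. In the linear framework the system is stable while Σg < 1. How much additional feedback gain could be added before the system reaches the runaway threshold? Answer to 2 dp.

Current total gain = 0.0741 − 0.298 + 0.349 + 0.457 = 0.5821.
Margin to runaway = 1 − 0.5821 = 0.42.

0.42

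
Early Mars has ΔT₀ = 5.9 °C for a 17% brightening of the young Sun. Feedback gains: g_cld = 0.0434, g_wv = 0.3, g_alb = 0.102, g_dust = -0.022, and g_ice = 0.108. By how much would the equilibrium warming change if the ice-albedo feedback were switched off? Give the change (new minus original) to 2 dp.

-2.36 °C

Original: g = 0.5314, ΔT = 5.9/(1−0.5314) = 12.5907 °C.
Without ice-albedo: g' = 0.4234, ΔT' = 5.9/(1−0.4234) = 10.2324 °C.
Change = 10.2324 − 12.5907 = -2.36 °C.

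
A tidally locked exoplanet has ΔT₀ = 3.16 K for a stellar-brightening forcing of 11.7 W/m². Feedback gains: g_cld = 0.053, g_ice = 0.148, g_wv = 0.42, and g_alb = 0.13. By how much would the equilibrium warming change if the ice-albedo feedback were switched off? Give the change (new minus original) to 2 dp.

-4.73 K

Original: g = 0.751, ΔT = 3.16/(1−0.751) = 12.6908 K.
Without ice-albedo: g' = 0.603, ΔT' = 3.16/(1−0.603) = 7.9597 K.
Change = 7.9597 − 12.6908 = -4.73 K.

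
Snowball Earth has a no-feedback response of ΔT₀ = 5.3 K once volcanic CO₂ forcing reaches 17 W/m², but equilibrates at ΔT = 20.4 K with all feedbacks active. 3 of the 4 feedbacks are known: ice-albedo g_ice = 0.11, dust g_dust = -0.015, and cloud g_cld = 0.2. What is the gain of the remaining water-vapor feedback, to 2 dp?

0.45

Amplification A = ΔT/ΔT₀ = 20.4/5.3 = 3.849.
Total gain g = 1 − 1/A = 1 − 1/3.849 = 0.7402.
Known gains sum to 0.11 − 0.015 + 0.2 = 0.295.
g_wv = 0.7402 − 0.295 = 0.45.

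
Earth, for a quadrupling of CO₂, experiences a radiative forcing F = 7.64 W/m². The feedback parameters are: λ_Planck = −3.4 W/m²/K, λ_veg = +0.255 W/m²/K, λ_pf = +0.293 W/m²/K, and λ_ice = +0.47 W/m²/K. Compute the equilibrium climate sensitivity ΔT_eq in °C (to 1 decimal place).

3.2 °C

Net feedback parameter λ = (−3.4) + (+0.255) + (+0.293) + (+0.47) = -2.382 W/m²/K.
ΔT = −F/λ = −7.64/(-2.382) = 3.2 °C.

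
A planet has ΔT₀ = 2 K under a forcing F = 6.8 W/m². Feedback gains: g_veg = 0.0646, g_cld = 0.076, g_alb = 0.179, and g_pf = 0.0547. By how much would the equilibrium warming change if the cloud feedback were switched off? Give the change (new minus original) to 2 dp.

-0.35 K

Original: g = 0.3743, ΔT = 2/(1−0.3743) = 3.1964 K.
Without cloud: g' = 0.2983, ΔT' = 2/(1−0.2983) = 2.8502 K.
Change = 2.8502 − 3.1964 = -0.35 K.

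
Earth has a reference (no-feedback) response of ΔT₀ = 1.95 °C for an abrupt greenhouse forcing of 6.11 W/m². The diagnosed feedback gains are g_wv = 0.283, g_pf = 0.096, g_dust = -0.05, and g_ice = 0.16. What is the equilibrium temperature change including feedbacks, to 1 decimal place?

3.8 °C

Total gain g = 0.283 + 0.096 − 0.05 + 0.16 = 0.489.
Amplification A = 1/(1 − 0.489) = 1.957.
ΔT = 1.95 × 1.957 = 3.8 °C.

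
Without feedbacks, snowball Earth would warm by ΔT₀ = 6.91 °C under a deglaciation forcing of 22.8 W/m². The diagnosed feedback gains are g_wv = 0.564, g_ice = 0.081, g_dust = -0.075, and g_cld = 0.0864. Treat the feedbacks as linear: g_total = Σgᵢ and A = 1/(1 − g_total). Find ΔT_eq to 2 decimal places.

Total gain g = 0.564 + 0.081 − 0.075 + 0.0864 = 0.6564.
Amplification A = 1/(1 − 0.6564) = 2.91.
ΔT = 6.91 × 2.91 = 20.11 °C.

20.11 °C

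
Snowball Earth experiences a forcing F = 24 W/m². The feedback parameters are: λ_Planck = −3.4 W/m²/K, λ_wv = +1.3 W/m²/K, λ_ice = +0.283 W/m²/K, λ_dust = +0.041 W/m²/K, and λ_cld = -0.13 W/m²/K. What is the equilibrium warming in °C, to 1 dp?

Net feedback parameter λ = (−3.4) + (+1.3) + (+0.283) + (+0.041) + (-0.13) = -1.906 W/m²/K.
ΔT = −F/λ = −24/(-1.906) = 12.6 °C.

12.6 °C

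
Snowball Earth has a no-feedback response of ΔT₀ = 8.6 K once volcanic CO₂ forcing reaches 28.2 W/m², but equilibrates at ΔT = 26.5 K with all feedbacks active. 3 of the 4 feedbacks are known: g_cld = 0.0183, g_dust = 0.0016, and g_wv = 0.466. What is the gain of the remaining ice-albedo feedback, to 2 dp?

Amplification A = ΔT/ΔT₀ = 26.5/8.6 = 3.081.
Total gain g = 1 − 1/A = 1 − 1/3.081 = 0.6754.
Known gains sum to 0.0183 + 0.0016 + 0.466 = 0.4859.
g_ice = 0.6754 − 0.4859 = 0.19.

0.19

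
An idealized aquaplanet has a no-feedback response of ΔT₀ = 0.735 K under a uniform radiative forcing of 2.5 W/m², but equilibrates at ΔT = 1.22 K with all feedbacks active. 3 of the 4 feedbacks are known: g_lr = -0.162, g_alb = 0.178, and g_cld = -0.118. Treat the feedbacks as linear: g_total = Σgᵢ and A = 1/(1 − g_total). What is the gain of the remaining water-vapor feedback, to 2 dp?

Amplification A = ΔT/ΔT₀ = 1.22/0.735 = 1.66.
Total gain g = 1 − 1/A = 1 − 1/1.66 = 0.3976.
Known gains sum to -0.162 + 0.178 − 0.118 = -0.102.
g_wv = 0.3976 + 0.102 = 0.50.

0.50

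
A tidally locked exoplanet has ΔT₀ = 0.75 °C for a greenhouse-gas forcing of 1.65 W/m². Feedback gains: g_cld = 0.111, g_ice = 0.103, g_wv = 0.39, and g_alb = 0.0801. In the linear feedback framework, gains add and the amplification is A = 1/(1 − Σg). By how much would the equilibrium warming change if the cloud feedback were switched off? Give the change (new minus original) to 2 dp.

Original: g = 0.6841, ΔT = 0.75/(1−0.6841) = 2.3742 °C.
Without cloud: g' = 0.5731, ΔT' = 0.75/(1−0.5731) = 1.7569 °C.
Change = 1.7569 − 2.3742 = -0.62 °C.

-0.62 °C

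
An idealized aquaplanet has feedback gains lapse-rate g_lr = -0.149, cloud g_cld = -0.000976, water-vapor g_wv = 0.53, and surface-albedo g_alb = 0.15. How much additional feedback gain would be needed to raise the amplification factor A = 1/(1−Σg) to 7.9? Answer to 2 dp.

Current total gain = 0.530024.
Target gain for A = 7.9: g* = 1 − 1/7.9 = 0.8734.
Additional gain needed = 0.8734 − 0.530024 = 0.34.

0.34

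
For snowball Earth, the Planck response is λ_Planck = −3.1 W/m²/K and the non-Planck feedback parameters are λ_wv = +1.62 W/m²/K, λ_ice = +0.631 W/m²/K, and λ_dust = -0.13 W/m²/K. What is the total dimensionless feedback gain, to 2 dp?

0.68

Convert to gains: g_wv = 1.62/3.1 = 0.5226; g_ice = 0.631/3.1 = 0.2035; g_dust = -0.13/3.1 = -0.04194.
Total gain g = 0.68416.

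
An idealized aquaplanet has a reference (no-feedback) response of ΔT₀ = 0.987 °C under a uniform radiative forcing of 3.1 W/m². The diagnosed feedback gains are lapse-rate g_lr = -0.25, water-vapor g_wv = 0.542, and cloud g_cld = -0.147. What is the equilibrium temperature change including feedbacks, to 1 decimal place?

Total gain g = -0.25 + 0.542 − 0.147 = 0.145.
Amplification A = 1/(1 − 0.145) = 1.17.
ΔT = 0.987 × 1.17 = 1.2 °C.

1.2 °C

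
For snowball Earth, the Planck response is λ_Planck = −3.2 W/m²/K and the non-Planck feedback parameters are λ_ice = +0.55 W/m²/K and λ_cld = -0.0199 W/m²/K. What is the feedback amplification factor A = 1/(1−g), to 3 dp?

Convert to gains: g_ice = 0.55/3.2 = 0.1719; g_cld = -0.0199/3.2 = -0.006219.
Total gain g = 0.165681.
A = 1/(1 − 0.165681) = 1.199.

1.199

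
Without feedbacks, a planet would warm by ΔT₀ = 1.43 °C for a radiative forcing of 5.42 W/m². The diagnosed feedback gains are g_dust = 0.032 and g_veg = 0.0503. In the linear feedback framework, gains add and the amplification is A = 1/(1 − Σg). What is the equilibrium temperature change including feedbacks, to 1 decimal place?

Total gain g = 0.032 + 0.0503 = 0.0823.
Amplification A = 1/(1 − 0.0823) = 1.09.
ΔT = 1.43 × 1.09 = 1.6 °C.

1.6 °C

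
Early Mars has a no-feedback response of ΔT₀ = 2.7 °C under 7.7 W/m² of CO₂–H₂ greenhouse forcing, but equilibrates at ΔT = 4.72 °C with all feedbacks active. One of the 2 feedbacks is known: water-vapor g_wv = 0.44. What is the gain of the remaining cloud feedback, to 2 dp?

-0.01

Amplification A = ΔT/ΔT₀ = 4.72/2.7 = 1.748.
Total gain g = 1 − 1/A = 1 − 1/1.748 = 0.4279.
The known gain is 0.44.
g_cld = 0.4279 − 0.44 = -0.01.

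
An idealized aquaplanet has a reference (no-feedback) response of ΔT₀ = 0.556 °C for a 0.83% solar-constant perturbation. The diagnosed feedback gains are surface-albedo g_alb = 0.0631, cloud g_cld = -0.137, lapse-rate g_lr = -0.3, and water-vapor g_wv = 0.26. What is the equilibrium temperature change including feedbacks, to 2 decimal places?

0.50 °C

Total gain g = 0.0631 − 0.137 − 0.3 + 0.26 = -0.1139.
Amplification A = 1/(1 + 0.1139) = 0.8977.
ΔT = 0.556 × 0.8977 = 0.50 °C.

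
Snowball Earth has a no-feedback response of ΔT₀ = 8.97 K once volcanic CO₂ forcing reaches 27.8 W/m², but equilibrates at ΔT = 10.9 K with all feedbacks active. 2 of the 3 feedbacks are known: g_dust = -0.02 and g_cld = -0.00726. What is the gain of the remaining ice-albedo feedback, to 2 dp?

0.20

Amplification A = ΔT/ΔT₀ = 10.9/8.97 = 1.215.
Total gain g = 1 − 1/A = 1 − 1/1.215 = 0.177.
Known gains sum to -0.02 − 0.00726 = -0.02726.
g_ice = 0.177 + 0.02726 = 0.20.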